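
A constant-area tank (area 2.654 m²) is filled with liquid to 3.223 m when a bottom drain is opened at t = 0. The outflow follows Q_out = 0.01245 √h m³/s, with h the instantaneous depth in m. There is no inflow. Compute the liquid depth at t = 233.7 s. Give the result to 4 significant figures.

1.555 m

A dh/dt = −Q_out = −0.01245 √h.
This is separable: 2 d(√h)/dt = −0.01245/A, so √h = √h₀ − (0.01245/(2A)) t.
√h = √3.223 − 0.01245·233.7/(2·2.654) = 1.79527 − 0.548147 = 1.24712.
h = 1.24712² = 1.55532 m.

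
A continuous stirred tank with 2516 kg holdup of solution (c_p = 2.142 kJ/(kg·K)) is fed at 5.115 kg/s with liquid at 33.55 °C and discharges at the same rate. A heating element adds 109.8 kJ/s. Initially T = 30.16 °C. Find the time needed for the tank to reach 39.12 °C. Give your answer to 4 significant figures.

542.5 s

Unsteady energy balance on the tank contents: M c_p dT/dt = ṁ c_p (T_in − T) + 109.8.
τ = M/ṁ = 491.887 s; T_ss = T_in + Q̇/(ṁ c_p) = 43.5716 °C.
T(t) = T_ss + (T₀ − T_ss) e^(−t/τ). Set T = 39.12:
e^(−t/τ) = (39.12 − 43.5716)/(30.16 − 43.5716) = 0.331922
t = −491.887 · ln(0.331922) = 542.480 s.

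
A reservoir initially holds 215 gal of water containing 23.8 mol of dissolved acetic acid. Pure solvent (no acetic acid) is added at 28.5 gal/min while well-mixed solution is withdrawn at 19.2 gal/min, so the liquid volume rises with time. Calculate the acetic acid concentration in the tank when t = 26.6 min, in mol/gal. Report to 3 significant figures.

Let m(t) be the amount of acetic acid. Volume: V(t) = V₀ + (Q_in − Q_out) t = 215 + 9.3000 t; V(26.6) = 462.38 gal.
No acetic acid enters, so dm/dt = −Q_out · (m/V).
dm/m = −Q_out dt/(V₀ + 9.3000 t); integrating gives ln(m/m₀) = −(Q_out/(Q_in−Q_out)) ln(V/V₀).
m = m₀ (V₀/V)^(Q_out/(Q_in−Q_out)) = 23.8 × (215/462.38)^(2.0645) = 4.8978 mol.
C = m/V = 4.8978/462.38 = 0.010593 mol/gal.

0.0106 mol/gal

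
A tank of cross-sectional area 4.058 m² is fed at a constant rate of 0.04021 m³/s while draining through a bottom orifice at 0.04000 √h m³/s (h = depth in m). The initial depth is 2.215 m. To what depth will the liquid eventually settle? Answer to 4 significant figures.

Mass balance (ρ constant): A dh/dt = Q_in − 0.04000 √h. At steady state dh/dt = 0:
Q_in = 0.04000 √h_ss ⇒ √h_ss = 0.04021/0.04000 = 1.00525.
h_ss = 1.00525² = 1.01053 m. (Since h₀ = 2.215 m > h_ss, the level will fall toward this value.)

1.011 m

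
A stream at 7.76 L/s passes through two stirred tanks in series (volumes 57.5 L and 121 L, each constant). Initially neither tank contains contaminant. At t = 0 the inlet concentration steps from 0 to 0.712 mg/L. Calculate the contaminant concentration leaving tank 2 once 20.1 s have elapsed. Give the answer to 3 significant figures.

Species balance on tank i: dCᵢ/dt = (Cᵢ₋₁ − Cᵢ)/τᵢ with τᵢ = Vᵢ/Q.
τ₁ = 57.5/7.76 = 7.4098 s; τ₂ = 121/7.76 = 15.593 s.
Solving the cascade with C₁(0)=C₂(0)=0 gives C₂(t) = C_in[1 − (τ₁ e^(−t/τ₁) − τ₂ e^(−t/τ₂))/(τ₁ − τ₂)].
At t = 20.1: e^(−t/τ₁) = 0.066362, e^(−t/τ₂) = 0.27553.
C₂ = 0.712·[1 − (7.4098·0.066362 − 15.593·0.27553)/(-8.1830)] = 0.712·0.53507 = 0.38097 mg/L.

0.381 mg/L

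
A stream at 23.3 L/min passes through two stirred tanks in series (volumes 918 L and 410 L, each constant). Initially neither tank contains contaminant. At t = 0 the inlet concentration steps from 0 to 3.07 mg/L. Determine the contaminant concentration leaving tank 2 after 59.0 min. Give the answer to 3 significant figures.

1.92 mg/L

Species balance on tank i: dCᵢ/dt = (Cᵢ₋₁ − Cᵢ)/τᵢ with τᵢ = Vᵢ/Q.
τ₁ = 918/23.3 = 39.399 min; τ₂ = 410/23.3 = 17.597 min.
Tank 1: C₁ = C_in(1 − e^(−t/τ₁)). Tank 2 (τ₁ ≠ τ₂): C₂ = C_in[1 − (τ₁ e^(−t/τ₁) − τ₂ e^(−t/τ₂))/(τ₁ − τ₂)].
At t = 59.0: e^(−t/τ₁) = 0.22369, e^(−t/τ₂) = 0.034982.
C₂ = 3.07·[1 − (39.399·0.22369 − 17.597·0.034982)/(21.803)] = 3.07·0.62401 = 1.9157 mg/L.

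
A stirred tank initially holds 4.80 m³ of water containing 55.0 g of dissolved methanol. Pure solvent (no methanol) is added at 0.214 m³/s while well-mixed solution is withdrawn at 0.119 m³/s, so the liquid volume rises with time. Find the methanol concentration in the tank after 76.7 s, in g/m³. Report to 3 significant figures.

1.43 g/m³

Let m(t) be the amount of methanol. Volume: V(t) = V₀ + (Q_in − Q_out) t = 4.80 + 0.095000 t; V(76.7) = 12.087 m³.
Solute balance: dm/dt = 0 − Q_out C = −Q_out m/V(t).
Separate: dm/m = −Q_out dt/V(t) ⇒ ln(m/m₀) = −(Q_out/(Q_in−Q_out)) ln(V/V₀).
m = m₀ (V₀/V)^(Q_out/(Q_in−Q_out)) = 55.0 × (4.80/12.087)^(1.2526) = 17.297 g.
C = m/V = 17.297/12.087 = 1.4311 g/m³.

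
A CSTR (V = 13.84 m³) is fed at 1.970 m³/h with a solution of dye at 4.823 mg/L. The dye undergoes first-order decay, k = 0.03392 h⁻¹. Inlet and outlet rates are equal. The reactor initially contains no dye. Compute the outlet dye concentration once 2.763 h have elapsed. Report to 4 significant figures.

1.502 mg/L

V dC/dt = Q(C_in − C) − k V C.
This is linear with rate a = Q/V + k = 0.176261 h⁻¹.
C_ss = Q C_in/(Q + kV) = 3.89485 mg/L; C(t) = C_ss + (C₀ − C_ss) e^(−a t).
C(2.763) = 3.89485 + (-3.89485)·e^(−0.176261·2.763) = 3.89485 + (-3.89485)·0.614461 = 1.50162 mg/L.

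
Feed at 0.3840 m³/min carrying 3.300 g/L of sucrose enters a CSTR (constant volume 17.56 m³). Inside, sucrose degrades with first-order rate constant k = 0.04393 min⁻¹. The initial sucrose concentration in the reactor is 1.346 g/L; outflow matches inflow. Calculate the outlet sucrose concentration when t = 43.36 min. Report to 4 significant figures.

Accumulation = in − out − consumed: V dC/dt = Q C_in − Q C − k V C.
This is linear with rate a = Q/V + k = 0.0657979 min⁻¹.
C_ss = Q C_in/(Q + kV) = 1.09675 g/L; C(t) = C_ss + (C₀ − C_ss) e^(−a t).
C(43.36) = 1.09675 + (0.249247)·e^(−0.0657979·43.36) = 1.09675 + (0.249247)·0.0576713 = 1.11113 g/L.

1.111 g/L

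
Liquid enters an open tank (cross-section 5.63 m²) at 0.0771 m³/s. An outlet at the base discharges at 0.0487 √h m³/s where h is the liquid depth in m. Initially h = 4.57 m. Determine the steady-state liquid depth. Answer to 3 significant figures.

A dh/dt = Q_in − 0.0487 √h. Steady state requires inflow = outflow:
Q_in = 0.0487 √h_ss ⇒ √h_ss = 0.0771/0.0487 = 1.5832.
h_ss = 1.5832² = 2.5064 m. (Since h₀ = 4.57 m > h_ss, the level will fall toward this value.)

2.51 m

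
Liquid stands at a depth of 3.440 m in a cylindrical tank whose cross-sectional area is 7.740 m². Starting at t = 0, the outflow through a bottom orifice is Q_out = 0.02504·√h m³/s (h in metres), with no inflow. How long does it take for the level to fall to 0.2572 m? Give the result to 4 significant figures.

833.1 s

Accumulation of liquid (constant cross-section A): A dh/dt = −0.02504 √h.
Separate and integrate: 2(√h − √h₀) = −(0.02504/A) t.
t = 2A(√h₀ − √h)/0.02504 = 2·7.740·(√3.440 − √0.2572)/0.02504
  = 15.4800 × (1.85472 − 0.507149) / 0.02504 = 833.085 s.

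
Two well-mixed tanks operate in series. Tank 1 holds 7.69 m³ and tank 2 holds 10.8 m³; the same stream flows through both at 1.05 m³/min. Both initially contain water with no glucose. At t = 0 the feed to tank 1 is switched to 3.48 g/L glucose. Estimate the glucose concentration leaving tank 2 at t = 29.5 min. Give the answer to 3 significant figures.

Each tank obeys Vᵢ dCᵢ/dt = Q(Cᵢ₋₁ − Cᵢ), so τᵢ = Vᵢ/Q.
τ₁ = 7.69/1.05 = 7.3238 min; τ₂ = 10.8/1.05 = 10.286 min.
Solving the cascade with C₁(0)=C₂(0)=0 gives C₂(t) = C_in[1 − (τ₁ e^(−t/τ₁) − τ₂ e^(−t/τ₂))/(τ₁ − τ₂)].
At t = 29.5: e^(−t/τ₁) = 0.017811, e^(−t/τ₂) = 0.056809.
C₂ = 3.48·[1 − (7.3238·0.017811 − 10.286·0.056809)/(-2.9619)] = 3.48·0.84676 = 2.9467 g/L.

2.95 g/L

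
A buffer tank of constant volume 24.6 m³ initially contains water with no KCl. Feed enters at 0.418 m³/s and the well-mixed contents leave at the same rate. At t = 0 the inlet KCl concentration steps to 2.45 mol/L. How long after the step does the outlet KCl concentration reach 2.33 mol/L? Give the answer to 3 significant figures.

178 s

Unsteady species balance (constant V, well mixed): V dC/dt = Q(C_in − C), so τ = V/Q = 58.852 s.
C(t) = C_in + (C₀ − C_in) e^(−t/τ). Set C = 2.33 and solve for t:
e^(−t/τ) = (C − C_in)/(C₀ − C_in) = (2.33 − 2.45)/(0 − 2.45) = 0.048980
t = −τ ln(…) = 58.852 × 3.0164 = 177.52 s.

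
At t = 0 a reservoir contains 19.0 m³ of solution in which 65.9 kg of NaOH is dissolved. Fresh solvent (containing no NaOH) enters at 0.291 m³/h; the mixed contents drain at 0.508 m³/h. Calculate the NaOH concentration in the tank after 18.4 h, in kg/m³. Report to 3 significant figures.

Let m(t) be the amount of NaOH. Volume: V(t) = V₀ + (Q_in − Q_out) t = 19.0 − 0.21700 t; V(18.4) = 15.007 m³.
Solute balance: dm/dt = 0 − Q_out C = −Q_out m/V(t).
dm/m = −Q_out dt/(V₀ − 0.21700 t); integrating gives ln(m/m₀) = −(Q_out/(Q_in−Q_out)) ln(V/V₀).
m = m₀ (V₀/V)^(Q_out/(Q_in−Q_out)) = 65.9 × (19.0/15.007)^(-2.3410) = 37.935 kg.
C = m/V = 37.935/15.007 = 2.5278 kg/m³.

2.53 kg/m³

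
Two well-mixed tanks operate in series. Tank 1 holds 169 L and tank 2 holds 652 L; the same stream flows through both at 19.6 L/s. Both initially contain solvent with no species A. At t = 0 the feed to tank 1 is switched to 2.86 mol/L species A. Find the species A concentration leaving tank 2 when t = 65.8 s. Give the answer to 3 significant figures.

2.33 mol/L

Each tank obeys Vᵢ dCᵢ/dt = Q(Cᵢ₋₁ − Cᵢ), so τᵢ = Vᵢ/Q.
τ₁ = 169/19.6 = 8.6224 s; τ₂ = 652/19.6 = 33.265 s.
Solving the cascade with C₁(0)=C₂(0)=0 gives C₂(t) = C_in[1 − (τ₁ e^(−t/τ₁) − τ₂ e^(−t/τ₂))/(τ₁ − τ₂)].
At t = 65.8: e^(−t/τ₁) = 0.00048506, e^(−t/τ₂) = 0.13834.
C₂ = 2.86·[1 − (8.6224·0.00048506 − 33.265·0.13834)/(-24.643)] = 2.86·0.81342 = 2.3264 mol/L.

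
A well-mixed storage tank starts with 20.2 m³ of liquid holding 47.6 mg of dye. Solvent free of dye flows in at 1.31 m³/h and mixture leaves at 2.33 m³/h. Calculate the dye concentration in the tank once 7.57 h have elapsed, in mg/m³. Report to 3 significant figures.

1.27 mg/m³

Let m(t) be the amount of dye. Volume: V(t) = V₀ + (Q_in − Q_out) t = 20.2 − 1.0200 t; V(7.57) = 12.479 m³.
No dye enters, so dm/dt = −Q_out · (m/V).
Separate: dm/m = −Q_out dt/V(t) ⇒ ln(m/m₀) = −(Q_out/(Q_in−Q_out)) ln(V/V₀).
m = m₀ (V₀/V)^(Q_out/(Q_in−Q_out)) = 47.6 × (20.2/12.479)^(-2.2843) = 15.840 mg.
C = m/V = 15.840/12.479 = 1.2694 mg/m³.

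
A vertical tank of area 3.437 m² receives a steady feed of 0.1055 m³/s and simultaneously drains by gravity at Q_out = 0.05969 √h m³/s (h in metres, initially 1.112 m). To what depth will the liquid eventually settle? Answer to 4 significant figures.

3.124 m

Accumulation of liquid (constant cross-section A): A dh/dt = Q_in − 0.05969 √h. At steady state dh/dt = 0:
Q_in = 0.05969 √h_ss ⇒ √h_ss = 0.1055/0.05969 = 1.76747.
h_ss = 1.76747² = 3.12393 m. (Since h₀ = 1.112 m < h_ss, the level will rise toward this value.)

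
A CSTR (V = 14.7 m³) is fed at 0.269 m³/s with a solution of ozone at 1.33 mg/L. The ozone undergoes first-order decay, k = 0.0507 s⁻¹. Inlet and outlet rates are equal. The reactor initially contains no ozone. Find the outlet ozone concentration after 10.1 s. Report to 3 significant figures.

0.177 mg/L

Accumulation = in − out − consumed: V dC/dt = Q C_in − Q C − k V C.
This is linear with rate a = Q/V + k = 0.068999 s⁻¹.
C_ss = Q C_in/(Q + kV) = 0.35273 mg/L; C(t) = C_ss + (C₀ − C_ss) e^(−a t).
C(10.1) = 0.35273 + (-0.35273)·e^(−0.068999·10.1) = 0.35273 + (-0.35273)·0.49813 = 0.17702 mg/L.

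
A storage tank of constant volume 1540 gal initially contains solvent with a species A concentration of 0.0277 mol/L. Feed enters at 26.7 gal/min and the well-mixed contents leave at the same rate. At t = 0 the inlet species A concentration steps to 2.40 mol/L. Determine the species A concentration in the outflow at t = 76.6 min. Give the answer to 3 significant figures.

Unsteady species balance (constant V, well mixed): V dC/dt = Q(C_in − C).
Time constant τ = V/Q = 1540/26.7 = 57.678 min.
Integrating: C(t) = C_in + (C₀ − C_in) e^(−t/τ).
C(76.6) = 2.40 + (0.0277 − 2.40)·e^(−76.6/57.678) = 2.40 + (-2.3723)·0.26499 = 1.7714 mol/L.

1.77 mol/L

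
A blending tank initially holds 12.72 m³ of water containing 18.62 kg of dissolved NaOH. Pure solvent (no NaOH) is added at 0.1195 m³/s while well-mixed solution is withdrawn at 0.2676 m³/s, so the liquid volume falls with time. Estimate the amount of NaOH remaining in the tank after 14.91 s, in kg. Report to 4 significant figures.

13.19 kg

Total volume: dV/dt = Q_in − Q_out = -0.148100 m³/s, so V(t) = 12.72 − 0.148100 t and V(14.91) = 10.5118 m³.
No NaOH enters, so dm/dt = −Q_out · (m/V).
Separate: dm/m = −Q_out dt/V(t) ⇒ ln(m/m₀) = −(Q_out/(Q_in−Q_out)) ln(V/V₀).
m = m₀ (V₀/V)^(Q_out/(Q_in−Q_out)) = 18.62 × (12.72/10.5118)^(-1.80689) = 13.1933 kg.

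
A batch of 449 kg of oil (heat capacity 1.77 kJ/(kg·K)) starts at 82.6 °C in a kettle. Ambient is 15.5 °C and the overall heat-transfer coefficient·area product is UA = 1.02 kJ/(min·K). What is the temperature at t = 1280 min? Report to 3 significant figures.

M c_p dT/dt = −UA(T − T_amb).
dT/dt = (T_ss − T)/τ with T_ss = T_amb = 15.500 °C, τ = M c_p/UA = 449·1.77/1.02 = 779.15 min.
Solution: T(t) = T_ss + (T₀ − T_ss) e^(−t/τ).
T(1280) = 15.500 + (67.100)·0.19343 = 28.479 °C.

28.5 °C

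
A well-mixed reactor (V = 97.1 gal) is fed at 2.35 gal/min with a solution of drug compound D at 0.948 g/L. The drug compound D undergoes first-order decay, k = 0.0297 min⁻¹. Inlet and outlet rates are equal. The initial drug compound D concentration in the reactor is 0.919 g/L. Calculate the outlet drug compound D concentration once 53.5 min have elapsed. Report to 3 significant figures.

0.453 g/L

Accumulation = in − out − consumed: V dC/dt = Q C_in − Q C − k V C.
dC/dt = (Q/V) C_in − (Q/V + k) C; effective rate a = Q/V + k = 0.024202 + 0.0297 = 0.053902 min⁻¹.
C_ss = Q C_in/(Q + kV) = 0.42565 g/L; C(t) = C_ss + (C₀ − C_ss) e^(−a t).
C(53.5) = 0.42565 + (0.49335)·e^(−0.053902·53.5) = 0.42565 + (0.49335)·0.055925 = 0.45324 g/L.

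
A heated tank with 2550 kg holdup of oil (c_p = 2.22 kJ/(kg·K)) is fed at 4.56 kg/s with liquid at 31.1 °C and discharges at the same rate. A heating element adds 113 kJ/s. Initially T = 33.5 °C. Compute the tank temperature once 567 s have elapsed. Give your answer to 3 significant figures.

39.1 °C

Unsteady energy balance on the tank contents: M c_p dT/dt = ṁ c_p (T_in − T) + 113.
τ = M/ṁ = 559.21 s; T_ss = T_in + Q̇/(ṁ c_p) = 31.1 + 113/(4.56·2.22) = 42.262 °C.
T approaches T_ss exponentially: T(t) = T_ss + (T₀ − T_ss) e^(−t/τ).
T(567) = 42.262 + (-8.7625)·e^(−567/559.21) = 42.262 + (-8.7625)·0.36279 = 39.084 °C.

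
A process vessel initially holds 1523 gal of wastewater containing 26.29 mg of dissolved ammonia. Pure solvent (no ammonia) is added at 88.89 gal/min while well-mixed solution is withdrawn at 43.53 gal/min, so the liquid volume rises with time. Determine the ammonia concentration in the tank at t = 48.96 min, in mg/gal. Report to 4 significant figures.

Let m(t) be the amount of ammonia. Volume: V(t) = V₀ + (Q_in − Q_out) t = 1523 + 45.3600 t; V(48.96) = 3743.83 gal.
Species balance (pure solvent in): dm/dt = −Q_out · m/V(t).
dm/m = −Q_out dt/(V₀ + 45.3600 t); integrating gives ln(m/m₀) = −(Q_out/(Q_in−Q_out)) ln(V/V₀).
m = m₀ (V₀/V)^(Q_out/(Q_in−Q_out)) = 26.29 × (1523/3743.83)^(0.959656) = 11.0901 mg.
C = m/V = 11.0901/3743.83 = 0.00296223 mg/gal.

0.002962 mg/gal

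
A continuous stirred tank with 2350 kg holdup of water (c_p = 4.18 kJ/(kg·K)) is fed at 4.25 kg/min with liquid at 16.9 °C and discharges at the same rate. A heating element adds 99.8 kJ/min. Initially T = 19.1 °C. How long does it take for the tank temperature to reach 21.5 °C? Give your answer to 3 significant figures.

670 min

M c_p dT/dt = ṁ c_p (T_in − T) + Q̇.
τ = M/ṁ = 552.94 min; T_ss = T_in + Q̇/(ṁ c_p) = 22.518 °C.
T(t) = T_ss + (T₀ − T_ss) e^(−t/τ). Set T = 21.5:
e^(−t/τ) = (21.5 − 22.518)/(19.1 − 22.518) = 0.29779
t = −552.94 · ln(0.29779) = 669.81 min.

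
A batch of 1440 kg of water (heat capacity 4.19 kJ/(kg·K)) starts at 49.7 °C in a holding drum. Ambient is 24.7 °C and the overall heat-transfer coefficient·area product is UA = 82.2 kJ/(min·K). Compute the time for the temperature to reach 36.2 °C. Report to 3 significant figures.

57.0 min

M c_p dT/dt = −UA(T − T_amb).
τ = M c_p/UA = 73.401 min; T_ss = T_amb = 24.700 °C.
T(t) = T_ss + (T₀ − T_ss)e^(−t/τ); set T = 36.2:
t = −τ ln[(T − T_ss)/(T₀ − T_ss)] = −73.401 · ln(0.46000) = 56.998 min.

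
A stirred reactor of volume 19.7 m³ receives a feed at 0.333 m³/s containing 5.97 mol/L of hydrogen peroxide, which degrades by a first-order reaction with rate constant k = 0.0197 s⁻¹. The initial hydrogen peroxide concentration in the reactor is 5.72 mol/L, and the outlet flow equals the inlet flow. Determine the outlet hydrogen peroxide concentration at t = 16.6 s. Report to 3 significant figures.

4.37 mol/L

Accumulation = in − out − consumed: V dC/dt = Q C_in − Q C − k V C.
dC/dt = (Q/V) C_in − (Q/V + k) C; effective rate a = Q/V + k = 0.016904 + 0.0197 = 0.036604 s⁻¹.
C_ss = Q C_in/(Q + kV) = 2.7570 mol/L; C(t) = C_ss + (C₀ − C_ss) e^(−a t).
C(16.6) = 2.7570 + (2.9630)·e^(−0.036604·16.6) = 2.7570 + (2.9630)·0.54465 = 4.3708 mol/L.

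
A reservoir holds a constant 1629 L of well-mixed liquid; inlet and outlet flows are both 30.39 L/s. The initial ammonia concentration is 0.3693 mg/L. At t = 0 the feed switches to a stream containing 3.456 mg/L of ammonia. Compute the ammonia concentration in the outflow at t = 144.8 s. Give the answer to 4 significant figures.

Unsteady species balance (constant V, well mixed): V dC/dt = Q(C_in − C).
Time constant τ = V/Q = 1629/30.39 = 53.6032 s.
C approaches C_in exponentially: C(t) = C_in + (C₀ − C_in) e^(−t/τ).
C(144.8) = 3.456 + (0.3693 − 3.456)·e^(−144.8/53.6032) = 3.456 + (-3.08670)·0.0671160 = 3.24883 mg/L.

3.249 mg/L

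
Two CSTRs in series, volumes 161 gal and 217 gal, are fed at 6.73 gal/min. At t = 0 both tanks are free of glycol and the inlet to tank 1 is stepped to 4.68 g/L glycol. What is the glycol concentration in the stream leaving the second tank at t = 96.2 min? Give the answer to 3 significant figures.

4.00 g/L

Each tank obeys Vᵢ dCᵢ/dt = Q(Cᵢ₋₁ − Cᵢ), so τᵢ = Vᵢ/Q.
τ₁ = 161/6.73 = 23.923 min; τ₂ = 217/6.73 = 32.244 min.
Tank 1: C₁ = C_in(1 − e^(−t/τ₁)). Tank 2 (τ₁ ≠ τ₂): C₂ = C_in[1 − (τ₁ e^(−t/τ₁) − τ₂ e^(−t/τ₂))/(τ₁ − τ₂)].
At t = 96.2: e^(−t/τ₁) = 0.017930, e^(−t/τ₂) = 0.050614.
C₂ = 4.68·[1 − (23.923·0.017930 − 32.244·0.050614)/(-8.3210)] = 4.68·0.85542 = 4.0034 g/L.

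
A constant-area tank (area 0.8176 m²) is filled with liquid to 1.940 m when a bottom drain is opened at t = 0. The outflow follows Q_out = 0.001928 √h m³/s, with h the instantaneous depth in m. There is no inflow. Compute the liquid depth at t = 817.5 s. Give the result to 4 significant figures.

0.1840 m

Accumulation of liquid (constant cross-section A): A dh/dt = −0.001928 √h.
This is separable: 2 d(√h)/dt = −0.001928/A, so √h = √h₀ − (0.001928/(2A)) t.
√h = √1.940 − 0.001928·817.5/(2·0.8176) = 1.39284 − 0.963882 = 0.428957.
h = 0.428957² = 0.184004 m.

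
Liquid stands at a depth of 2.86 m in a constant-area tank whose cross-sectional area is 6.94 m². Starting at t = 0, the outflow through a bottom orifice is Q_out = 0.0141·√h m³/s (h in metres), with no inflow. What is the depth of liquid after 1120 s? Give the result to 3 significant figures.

With no inflow, A dh/dt = −0.0141 √h.
∫ h^(−1/2) dh = −(0.0141/A) ∫ dt, giving 2√h = 2√h₀ − (0.0141/A) t.
√h = √2.86 − 0.0141·1120/(2·6.94) = 1.6912 − 1.1378 = 0.55340.
h = 0.55340² = 0.30625 m.

0.306 m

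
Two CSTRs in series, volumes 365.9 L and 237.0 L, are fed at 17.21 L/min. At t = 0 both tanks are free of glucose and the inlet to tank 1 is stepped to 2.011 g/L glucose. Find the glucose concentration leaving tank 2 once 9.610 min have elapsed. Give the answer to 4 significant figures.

0.2185 g/L

Each tank obeys Vᵢ dCᵢ/dt = Q(Cᵢ₋₁ − Cᵢ), so τᵢ = Vᵢ/Q.
τ₁ = 365.9/17.21 = 21.2609 min; τ₂ = 237.0/17.21 = 13.7711 min.
Tank 1: C₁ = C_in(1 − e^(−t/τ₁)). Tank 2 (τ₁ ≠ τ₂): C₂ = C_in[1 − (τ₁ e^(−t/τ₁) − τ₂ e^(−t/τ₂))/(τ₁ − τ₂)].
At t = 9.610: e^(−t/τ₁) = 0.636352, e^(−t/τ₂) = 0.497659.
C₂ = 2.011·[1 − (21.2609·0.636352 − 13.7711·0.497659)/(7.48983)] = 2.011·0.108643 = 0.218480 g/L.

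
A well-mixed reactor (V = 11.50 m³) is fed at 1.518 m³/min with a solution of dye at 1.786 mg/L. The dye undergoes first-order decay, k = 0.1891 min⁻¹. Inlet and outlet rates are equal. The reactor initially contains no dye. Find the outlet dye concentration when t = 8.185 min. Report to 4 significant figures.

0.6812 mg/L

Species balance: V dC/dt = Q C_in − Q C − k V C.
dC/dt = (Q/V) C_in − (Q/V + k) C; effective rate a = Q/V + k = 0.132000 + 0.1891 = 0.321100 min⁻¹.
C_ss = Q C_in/(Q + kV) = 0.734201 mg/L; C(t) = C_ss + (C₀ − C_ss) e^(−a t).
C(8.185) = 0.734201 + (-0.734201)·e^(−0.321100·8.185) = 0.734201 + (-0.734201)·0.0722081 = 0.681186 mg/L.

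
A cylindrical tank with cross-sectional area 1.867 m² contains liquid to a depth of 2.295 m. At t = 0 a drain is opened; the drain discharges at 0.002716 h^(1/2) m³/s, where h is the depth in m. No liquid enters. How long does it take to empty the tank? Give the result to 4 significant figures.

2083 s

Volume balance on the tank: A dh/dt = −0.002716 √h.
Separate and integrate: 2(√h − √h₀) = −(0.002716/A) t.
Set h = 0: 2√h₀ = (0.002716/A) t_empty ⇒ t_empty = 2A√h₀/0.002716.
t_empty = 2·1.867·√2.295/0.002716 = 3.73400·1.51493/0.002716 = 2082.74 s.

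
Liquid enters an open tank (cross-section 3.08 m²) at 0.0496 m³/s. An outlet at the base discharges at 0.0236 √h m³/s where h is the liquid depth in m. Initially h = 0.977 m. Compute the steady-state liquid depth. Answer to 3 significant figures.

4.42 m

Level balance: A dh/dt = 0.0496 − 0.0236 √h. Setting dh/dt = 0:
Q_in = 0.0236 √h_ss ⇒ √h_ss = 0.0496/0.0236 = 2.1017.
h_ss = 2.1017² = 4.4171 m. (Since h₀ = 0.977 m < h_ss, the level will rise toward this value.)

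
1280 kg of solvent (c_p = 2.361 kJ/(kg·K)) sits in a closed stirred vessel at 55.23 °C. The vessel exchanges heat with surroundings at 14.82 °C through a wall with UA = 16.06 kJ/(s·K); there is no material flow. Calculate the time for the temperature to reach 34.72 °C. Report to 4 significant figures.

133.3 s

Lumped-capacitance energy balance: M c_p dT/dt = UA(T_amb − T).
τ = M c_p/UA = 188.174 s; T_ss = T_amb = 14.8200 °C.
T(t) = T_ss + (T₀ − T_ss)e^(−t/τ); set T = 34.72:
t = −τ ln[(T − T_ss)/(T₀ − T_ss)] = −188.174 · ln(0.492452) = 133.295 s.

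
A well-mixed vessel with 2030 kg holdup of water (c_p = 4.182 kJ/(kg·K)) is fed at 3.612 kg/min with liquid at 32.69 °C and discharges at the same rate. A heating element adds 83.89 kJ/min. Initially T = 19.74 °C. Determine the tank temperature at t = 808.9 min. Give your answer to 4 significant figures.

M c_p dT/dt = ṁ c_p (T_in − T) + Q̇.
Rearrange: dT/dt = (T_ss − T)/τ with τ = M/ṁ = 562.016 min and T_ss = T_in + Q̇/(ṁ c_p) = 38.2436 °C.
This is linear first-order; T(t) = T_ss + (T₀ − T_ss) e^(−t/τ).
T(808.9) = 38.2436 + (-18.5036)·e^(−808.9/562.016) = 38.2436 + (-18.5036)·0.237097 = 33.8565 °C.

33.86 °C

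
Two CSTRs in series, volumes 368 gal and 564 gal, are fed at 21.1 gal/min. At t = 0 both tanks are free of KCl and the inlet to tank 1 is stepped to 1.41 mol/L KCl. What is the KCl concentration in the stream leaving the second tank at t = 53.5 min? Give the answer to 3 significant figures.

0.985 mol/L

Species balance on tank i: dCᵢ/dt = (Cᵢ₋₁ − Cᵢ)/τᵢ with τᵢ = Vᵢ/Q.
τ₁ = 368/21.1 = 17.441 min; τ₂ = 564/21.1 = 26.730 min.
Solving the cascade with C₁(0)=C₂(0)=0 gives C₂(t) = C_in[1 − (τ₁ e^(−t/τ₁) − τ₂ e^(−t/τ₂))/(τ₁ − τ₂)].
At t = 53.5: e^(−t/τ₁) = 0.046536, e^(−t/τ₂) = 0.13513.
C₂ = 1.41·[1 − (17.441·0.046536 − 26.730·0.13513)/(-9.2891)] = 1.41·0.69853 = 0.98492 mol/L.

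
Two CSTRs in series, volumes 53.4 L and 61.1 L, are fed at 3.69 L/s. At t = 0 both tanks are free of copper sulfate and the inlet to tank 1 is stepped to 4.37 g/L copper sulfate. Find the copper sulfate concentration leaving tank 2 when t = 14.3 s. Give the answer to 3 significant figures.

Each tank obeys Vᵢ dCᵢ/dt = Q(Cᵢ₋₁ − Cᵢ), so τᵢ = Vᵢ/Q.
τ₁ = 53.4/3.69 = 14.472 s; τ₂ = 61.1/3.69 = 16.558 s.
Solving the cascade with C₁(0)=C₂(0)=0 gives C₂(t) = C_in[1 − (τ₁ e^(−t/τ₁) − τ₂ e^(−t/τ₂))/(τ₁ − τ₂)].
At t = 14.3: e^(−t/τ₁) = 0.37227, e^(−t/τ₂) = 0.42163.
C₂ = 4.37·[1 − (14.472·0.37227 − 16.558·0.42163)/(-2.0867)] = 4.37·0.23600 = 1.0313 g/L.

1.03 g/L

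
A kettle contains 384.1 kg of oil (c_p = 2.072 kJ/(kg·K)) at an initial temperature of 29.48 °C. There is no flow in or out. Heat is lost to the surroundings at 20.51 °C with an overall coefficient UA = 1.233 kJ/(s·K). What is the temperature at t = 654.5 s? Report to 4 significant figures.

23.76 °C

M c_p dT/dt = −UA(T − T_amb).
dT/dt = (T_ss − T)/τ with T_ss = T_amb = 20.5100 °C, τ = M c_p/UA = 384.1·2.072/1.233 = 645.462 s.
Solution: T(t) = T_ss + (T₀ − T_ss) e^(−t/τ).
T(654.5) = 20.5100 + (8.97000)·0.362764 = 23.7640 °C.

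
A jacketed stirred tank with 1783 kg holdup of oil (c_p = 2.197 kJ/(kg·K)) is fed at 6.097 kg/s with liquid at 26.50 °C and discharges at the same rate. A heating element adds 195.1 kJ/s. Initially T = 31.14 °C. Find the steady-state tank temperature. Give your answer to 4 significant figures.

41.07 °C

Energy balance: M c_p dT/dt = ṁ c_p (T_in − T) + 195.1.
At steady state dT/dt = 0 ⇒ T_ss = T_in + Q̇/(ṁ c_p) = 26.50 + 195.1/(6.097·2.197) = 41.0650 °C.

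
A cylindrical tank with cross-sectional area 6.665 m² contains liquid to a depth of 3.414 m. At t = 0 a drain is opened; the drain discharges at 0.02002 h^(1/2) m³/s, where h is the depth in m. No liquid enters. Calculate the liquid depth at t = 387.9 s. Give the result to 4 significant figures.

1.601 m

Unsteady balance on liquid volume: A dh/dt = −0.02002 √h.
∫ h^(−1/2) dh = −(0.02002/A) ∫ dt, giving 2√h = 2√h₀ − (0.02002/A) t.
√h = √3.414 − 0.02002·387.9/(2·6.665) = 1.84770 − 0.582577 = 1.26512.
h = 1.26512² = 1.60054 m.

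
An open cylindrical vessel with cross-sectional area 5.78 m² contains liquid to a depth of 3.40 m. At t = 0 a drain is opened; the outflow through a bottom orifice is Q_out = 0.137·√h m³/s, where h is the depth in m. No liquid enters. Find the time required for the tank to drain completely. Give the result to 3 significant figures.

Mass balance (ρ constant): A dh/dt = −0.137 √h.
This is separable: 2 d(√h)/dt = −0.137/A, so √h = √h₀ − (0.137/(2A)) t.
Tank is empty when √h = 0: t_empty = 2A√h₀/0.137.
t_empty = 2·5.78·√3.40/0.137 = 11.560·1.8439/0.137 = 155.59 s.

156 s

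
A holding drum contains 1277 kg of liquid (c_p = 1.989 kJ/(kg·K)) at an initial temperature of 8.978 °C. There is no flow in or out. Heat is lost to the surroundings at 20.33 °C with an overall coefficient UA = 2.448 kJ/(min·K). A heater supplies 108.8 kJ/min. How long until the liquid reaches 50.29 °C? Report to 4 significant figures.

1399 min

Lumped-capacitance energy balance: M c_p dT/dt = UA(T_amb − T) + Q̇.
τ = M c_p/UA = 1037.56 min; T_ss = T_amb + Q̇/UA = 20.33 + 108.8/2.448 = 64.7744 °C.
T(t) = T_ss + (T₀ − T_ss)e^(−t/τ); set T = 50.29:
t = −τ ln[(T − T_ss)/(T₀ − T_ss)] = −1037.56 · ln(0.259594) = 1399.29 min.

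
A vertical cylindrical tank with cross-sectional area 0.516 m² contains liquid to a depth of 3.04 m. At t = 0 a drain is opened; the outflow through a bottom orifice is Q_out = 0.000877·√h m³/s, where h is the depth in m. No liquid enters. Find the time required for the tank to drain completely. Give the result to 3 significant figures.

2050 s

Volume balance on the tank: A dh/dt = −0.000877 √h.
This is separable: 2 d(√h)/dt = −0.000877/A, so √h = √h₀ − (0.000877/(2A)) t.
Set h = 0: 2√h₀ = (0.000877/A) t_empty ⇒ t_empty = 2A√h₀/0.000877.
t_empty = 2·0.516·√3.04/0.000877 = 1.0320·1.7436/0.000877 = 2051.7 s.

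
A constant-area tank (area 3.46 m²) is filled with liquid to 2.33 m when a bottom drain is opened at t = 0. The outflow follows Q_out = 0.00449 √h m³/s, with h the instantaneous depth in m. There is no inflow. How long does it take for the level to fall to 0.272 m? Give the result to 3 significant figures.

A dh/dt = −Q_out = −0.00449 √h.
This is separable: 2 d(√h)/dt = −0.00449/A, so √h = √h₀ − (0.00449/(2A)) t.
t = 2A(√h₀ − √h)/0.00449 = 2·3.46·(√2.33 − √0.272)/0.00449
  = 6.9200 × (1.5264 − 0.52154) / 0.00449 = 1548.8 s.

1550 s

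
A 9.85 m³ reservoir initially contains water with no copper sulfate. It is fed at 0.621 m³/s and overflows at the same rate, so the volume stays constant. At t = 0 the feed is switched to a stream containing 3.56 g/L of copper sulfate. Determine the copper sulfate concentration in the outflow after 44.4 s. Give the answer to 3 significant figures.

Transient balance on the dissolved component: V dC/dt = Q(C_in − C).
Rewrite as dC/dt + C/τ = C_in/τ, τ = V/Q = 15.862 s.
Integrating: C(t) = C_in + (C₀ − C_in) e^(−t/τ).
C(44.4) = 3.56 + (0 − 3.56)·e^(−44.4/15.862) = 3.56 + (-3.5600)·0.060857 = 3.3433 g/L.

3.34 g/L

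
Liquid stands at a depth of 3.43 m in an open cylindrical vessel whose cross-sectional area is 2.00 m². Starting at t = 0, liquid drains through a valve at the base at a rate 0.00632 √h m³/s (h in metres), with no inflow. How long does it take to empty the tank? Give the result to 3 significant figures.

1170 s

A dh/dt = −Q_out = −0.00632 √h.
∫ h^(−1/2) dh = −(0.00632/A) ∫ dt, giving 2√h = 2√h₀ − (0.00632/A) t.
Set h = 0: 2√h₀ = (0.00632/A) t_empty ⇒ t_empty = 2A√h₀/0.00632.
t_empty = 2·2.00·√3.43/0.00632 = 4.0000·1.8520/0.00632 = 1172.2 s.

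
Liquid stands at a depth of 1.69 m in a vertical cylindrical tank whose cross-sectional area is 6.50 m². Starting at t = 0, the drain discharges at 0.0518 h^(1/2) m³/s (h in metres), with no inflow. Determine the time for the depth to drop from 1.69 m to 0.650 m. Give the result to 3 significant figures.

124 s

Accumulation of liquid (constant cross-section A): A dh/dt = −0.0518 √h.
∫ h^(−1/2) dh = −(0.0518/A) ∫ dt, giving 2√h = 2√h₀ − (0.0518/A) t.
t = 2A(√h₀ − √h)/0.0518 = 2·6.50·(√1.69 − √0.650)/0.0518
  = 13.000 × (1.3000 − 0.80623) / 0.0518 = 123.92 s.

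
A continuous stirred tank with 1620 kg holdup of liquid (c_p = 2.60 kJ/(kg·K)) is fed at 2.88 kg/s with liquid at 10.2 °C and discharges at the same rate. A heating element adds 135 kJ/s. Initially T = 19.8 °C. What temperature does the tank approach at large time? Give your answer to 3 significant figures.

Unsteady energy balance on the tank contents: M c_p dT/dt = ṁ c_p (T_in − T) + 135.
At steady state dT/dt = 0 ⇒ T_ss = T_in + Q̇/(ṁ c_p) = 10.2 + 135/(2.88·2.60) = 28.229 °C.

28.2 °C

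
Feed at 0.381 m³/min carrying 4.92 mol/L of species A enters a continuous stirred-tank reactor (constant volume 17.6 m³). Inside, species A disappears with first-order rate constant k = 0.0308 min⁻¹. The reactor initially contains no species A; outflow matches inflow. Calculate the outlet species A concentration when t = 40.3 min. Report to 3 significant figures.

1.79 mol/L

V dC/dt = Q(C_in − C) − k V C.
This is linear with rate a = Q/V + k = 0.052448 min⁻¹.
C_ss = Q C_in/(Q + kV) = 2.0307 mol/L; C(t) = C_ss + (C₀ − C_ss) e^(−a t).
C(40.3) = 2.0307 + (-2.0307)·e^(−0.052448·40.3) = 2.0307 + (-2.0307)·0.12080 = 1.7854 mol/L.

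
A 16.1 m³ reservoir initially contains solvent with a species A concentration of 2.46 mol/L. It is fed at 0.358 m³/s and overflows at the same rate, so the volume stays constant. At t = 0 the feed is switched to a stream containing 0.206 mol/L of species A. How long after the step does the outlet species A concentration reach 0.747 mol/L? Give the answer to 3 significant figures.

Species balance: V dC/dt = Q(C_in − C) ⇒ τ = V/Q = 44.972 s.
C(t) = C_in + (C₀ − C_in) e^(−t/τ). Set C = 0.747 and solve for t:
e^(−t/τ) = (C − C_in)/(C₀ − C_in) = (0.747 − 0.206)/(2.46 − 0.206) = 0.24002
t = −τ ln(…) = 44.972 × 1.4270 = 64.177 s.

64.2 s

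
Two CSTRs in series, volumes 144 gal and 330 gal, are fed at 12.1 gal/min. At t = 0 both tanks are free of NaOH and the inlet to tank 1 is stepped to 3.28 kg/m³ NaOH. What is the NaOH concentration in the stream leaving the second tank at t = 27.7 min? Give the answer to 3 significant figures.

1.42 kg/m³

Time constants: τᵢ = Vᵢ/Q for each well-mixed tank.
τ₁ = 144/12.1 = 11.901 min; τ₂ = 330/12.1 = 27.273 min.
Solving the cascade with C₁(0)=C₂(0)=0 gives C₂(t) = C_in[1 − (τ₁ e^(−t/τ₁) − τ₂ e^(−t/τ₂))/(τ₁ − τ₂)].
At t = 27.7: e^(−t/τ₁) = 0.097533, e^(−t/τ₂) = 0.36216.
C₂ = 3.28·[1 − (11.901·0.097533 − 27.273·0.36216)/(-15.372)] = 3.28·0.43297 = 1.4201 kg/m³.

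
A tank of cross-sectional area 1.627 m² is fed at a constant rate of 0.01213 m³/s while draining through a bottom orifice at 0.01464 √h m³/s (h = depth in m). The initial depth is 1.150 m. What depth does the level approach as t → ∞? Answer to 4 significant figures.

0.6865 m

A dh/dt = Q_in − 0.01464 √h. Steady state requires inflow = outflow:
Q_in = 0.01464 √h_ss ⇒ √h_ss = 0.01213/0.01464 = 0.828552.
h_ss = 0.828552² = 0.686498 m. (Since h₀ = 1.150 m > h_ss, the level will fall toward this value.)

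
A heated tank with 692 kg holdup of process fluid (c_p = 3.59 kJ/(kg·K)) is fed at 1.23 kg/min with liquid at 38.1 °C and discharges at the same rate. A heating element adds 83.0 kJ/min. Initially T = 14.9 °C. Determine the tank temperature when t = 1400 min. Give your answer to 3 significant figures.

53.4 °C

M c_p dT/dt = ṁ c_p (T_in − T) + Q̇.
τ = M/ṁ = 562.60 min; T_ss = T_in + Q̇/(ṁ c_p) = 38.1 + 83.0/(1.23·3.59) = 56.897 °C.
Solution: T(t) = T_ss + (T₀ − T_ss) e^(−t/τ).
T(1400) = 56.897 + (-41.997)·e^(−1400/562.60) = 56.897 + (-41.997)·0.083039 = 53.409 °C.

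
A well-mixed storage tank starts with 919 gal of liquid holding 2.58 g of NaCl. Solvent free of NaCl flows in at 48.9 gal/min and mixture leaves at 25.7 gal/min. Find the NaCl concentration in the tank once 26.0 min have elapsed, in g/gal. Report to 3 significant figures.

Total volume: dV/dt = Q_in − Q_out = 23.200 gal/min, so V(t) = 919 + 23.200 t and V(26.0) = 1522.2 gal.
Species balance (pure solvent in): dm/dt = −Q_out · m/V(t).
dm/m = −Q_out dt/(V₀ + 23.200 t); integrating gives ln(m/m₀) = −(Q_out/(Q_in−Q_out)) ln(V/V₀).
m = m₀ (V₀/V)^(Q_out/(Q_in−Q_out)) = 2.58 × (919/1522.2)^(1.1078) = 1.4752 g.
C = m/V = 1.4752/1522.2 = 0.00096912 g/gal.

0.000969 g/gal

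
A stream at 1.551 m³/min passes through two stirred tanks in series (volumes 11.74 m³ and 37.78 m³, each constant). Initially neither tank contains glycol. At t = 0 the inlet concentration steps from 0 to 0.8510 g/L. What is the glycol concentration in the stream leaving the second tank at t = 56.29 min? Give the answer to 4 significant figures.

Species balance on tank i: dCᵢ/dt = (Cᵢ₋₁ − Cᵢ)/τᵢ with τᵢ = Vᵢ/Q.
τ₁ = 11.74/1.551 = 7.56931 min; τ₂ = 37.78/1.551 = 24.3585 min.
Solving the cascade with C₁(0)=C₂(0)=0 gives C₂(t) = C_in[1 − (τ₁ e^(−t/τ₁) − τ₂ e^(−t/τ₂))/(τ₁ − τ₂)].
At t = 56.29: e^(−t/τ₁) = 0.000589280, e^(−t/τ₂) = 0.0991720.
C₂ = 0.8510·[1 − (7.56931·0.000589280 − 24.3585·0.0991720)/(-16.7892)] = 0.8510·0.856383 = 0.728782 g/L.

0.7288 g/L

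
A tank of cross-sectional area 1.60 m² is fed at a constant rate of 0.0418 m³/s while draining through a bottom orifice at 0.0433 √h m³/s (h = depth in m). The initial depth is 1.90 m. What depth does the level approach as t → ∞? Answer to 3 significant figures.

0.932 m

A dh/dt = Q_in − 0.0433 √h. Steady state requires inflow = outflow:
Q_in = 0.0433 √h_ss ⇒ √h_ss = 0.0418/0.0433 = 0.96536.
h_ss = 0.96536² = 0.93192 m. (Since h₀ = 1.90 m > h_ss, the level will fall toward this value.)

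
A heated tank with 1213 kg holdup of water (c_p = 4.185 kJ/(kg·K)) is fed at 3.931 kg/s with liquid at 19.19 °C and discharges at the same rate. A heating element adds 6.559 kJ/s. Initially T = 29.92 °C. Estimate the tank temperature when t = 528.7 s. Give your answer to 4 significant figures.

Unsteady energy balance on the tank contents: M c_p dT/dt = ṁ c_p (T_in − T) + 6.559.
τ = M/ṁ = 308.573 s; T_ss = T_in + Q̇/(ṁ c_p) = 19.19 + 6.559/(3.931·4.185) = 19.5887 °C.
Solution: T(t) = T_ss + (T₀ − T_ss) e^(−t/τ).
T(528.7) = 19.5887 + (10.3313)·e^(−528.7/308.573) = 19.5887 + (10.3313)·0.180257 = 21.4510 °C.

21.45 °C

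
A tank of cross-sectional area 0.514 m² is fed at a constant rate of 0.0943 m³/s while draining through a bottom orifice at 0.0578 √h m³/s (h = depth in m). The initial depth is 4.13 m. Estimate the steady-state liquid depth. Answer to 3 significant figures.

2.66 m

Level balance: A dh/dt = 0.0943 − 0.0578 √h. Setting dh/dt = 0:
Q_in = 0.0578 √h_ss ⇒ √h_ss = 0.0943/0.0578 = 1.6315.
h_ss = 1.6315² = 2.6618 m. (Since h₀ = 4.13 m > h_ss, the level will fall toward this value.)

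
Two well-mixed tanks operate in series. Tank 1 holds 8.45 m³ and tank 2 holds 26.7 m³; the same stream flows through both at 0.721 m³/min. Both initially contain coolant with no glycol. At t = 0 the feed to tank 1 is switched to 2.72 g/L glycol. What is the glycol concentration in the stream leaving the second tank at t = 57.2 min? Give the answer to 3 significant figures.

Time constants: τᵢ = Vᵢ/Q for each well-mixed tank.
τ₁ = 8.45/0.721 = 11.720 min; τ₂ = 26.7/0.721 = 37.032 min.
Tank 1: C₁ = C_in(1 − e^(−t/τ₁)). Tank 2 (τ₁ ≠ τ₂): C₂ = C_in[1 − (τ₁ e^(−t/τ₁) − τ₂ e^(−t/τ₂))/(τ₁ − τ₂)].
At t = 57.2: e^(−t/τ₁) = 0.0075923, e^(−t/τ₂) = 0.21339.
C₂ = 2.72·[1 − (11.720·0.0075923 − 37.032·0.21339)/(-25.312)] = 2.72·0.69132 = 1.8804 g/L.

1.88 g/L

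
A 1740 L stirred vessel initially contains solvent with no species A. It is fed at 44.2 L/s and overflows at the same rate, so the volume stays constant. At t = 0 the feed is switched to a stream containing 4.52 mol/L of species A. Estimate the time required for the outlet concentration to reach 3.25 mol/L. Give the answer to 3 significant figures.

50.0 s

Species balance: V dC/dt = Q(C_in − C) ⇒ τ = V/Q = 39.367 s.
C(t) = C_in + (C₀ − C_in) e^(−t/τ). Set C = 3.25 and solve for t:
e^(−t/τ) = (C − C_in)/(C₀ − C_in) = (3.25 − 4.52)/(0 − 4.52) = 0.28097
t = −τ ln(…) = 39.367 × 1.2695 = 49.976 s.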